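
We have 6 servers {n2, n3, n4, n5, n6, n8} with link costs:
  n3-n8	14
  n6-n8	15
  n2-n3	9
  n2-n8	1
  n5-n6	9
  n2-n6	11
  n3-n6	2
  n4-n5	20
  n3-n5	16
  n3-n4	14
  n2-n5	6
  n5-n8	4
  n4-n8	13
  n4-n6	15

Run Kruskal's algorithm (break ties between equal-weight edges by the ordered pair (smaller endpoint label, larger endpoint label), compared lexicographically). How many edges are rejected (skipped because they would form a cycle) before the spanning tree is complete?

3

Kruskal's algorithm — process edges by increasing weight (ties by edge label):
n2-n8 (1): add — endpoints in different components.
n3-n6 (2): add — endpoints in different components.
n5-n8 (4): add — endpoints in different components.
n2-n5 (6): skip — n2 and n5 already connected.
n2-n3 (9): add — endpoints in different components.
n5-n6 (9): skip — n6 and n5 already connected.
n2-n6 (11): skip — n6 and n2 already connected.
n4-n8 (13): add — endpoints in different components.
Edges rejected before the tree was complete: 3.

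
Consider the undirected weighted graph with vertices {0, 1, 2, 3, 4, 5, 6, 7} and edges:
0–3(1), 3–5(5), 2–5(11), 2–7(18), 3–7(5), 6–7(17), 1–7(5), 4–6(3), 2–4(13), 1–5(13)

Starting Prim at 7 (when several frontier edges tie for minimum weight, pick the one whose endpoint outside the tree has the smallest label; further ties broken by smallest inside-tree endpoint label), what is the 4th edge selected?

3-5

Grow the tree from 7 using Prim:
Step 1: cheapest edge leaving the tree is 1–7 (5); add 1.
Step 2: cheapest edge leaving the tree is 3–7 (5); add 3.
Step 3: cheapest edge leaving the tree is 0–3 (1); add 0.
Step 4: cheapest edge leaving the tree is 3–5 (5); add 5.
Step 5: cheapest edge leaving the tree is 2–5 (11); add 2.
Step 6: cheapest edge leaving the tree is 2–4 (13); add 4.
Step 7: cheapest edge leaving the tree is 4–6 (3); add 6.
The 4th edge added is 3–5.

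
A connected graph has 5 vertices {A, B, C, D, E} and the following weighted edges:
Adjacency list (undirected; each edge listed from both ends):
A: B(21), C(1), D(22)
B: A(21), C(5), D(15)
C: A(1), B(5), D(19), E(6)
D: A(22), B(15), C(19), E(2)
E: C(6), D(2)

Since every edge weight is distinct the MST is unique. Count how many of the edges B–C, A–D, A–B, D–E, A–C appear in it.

3

Kruskal's algorithm — process edges by increasing weight (ties by edge label):
A–C (1): add — endpoints in different components.
D–E (2): add — endpoints in different components.
B–C (5): add — endpoints in different components.
C–E (6): add — endpoints in different components.
MST edge set: {A–C, D–E, B–C, C–E}.
Of the listed edges, {B–C, D–E, A–C} are in the MST → 3.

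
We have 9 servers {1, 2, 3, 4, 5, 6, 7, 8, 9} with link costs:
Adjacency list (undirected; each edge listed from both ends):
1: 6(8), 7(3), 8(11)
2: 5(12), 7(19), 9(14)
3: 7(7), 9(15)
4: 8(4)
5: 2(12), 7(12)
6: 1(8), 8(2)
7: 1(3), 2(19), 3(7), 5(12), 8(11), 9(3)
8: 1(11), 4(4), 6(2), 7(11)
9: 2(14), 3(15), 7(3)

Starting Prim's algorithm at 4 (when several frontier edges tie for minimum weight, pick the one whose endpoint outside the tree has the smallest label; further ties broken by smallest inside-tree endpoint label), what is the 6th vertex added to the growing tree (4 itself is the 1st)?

9

Prim, starting at 4.
Step 1: cheapest edge leaving the tree is 4–8 (4); add 8.
Step 2: cheapest edge leaving the tree is 6–8 (2); add 6.
Step 3: cheapest edge leaving the tree is 1–6 (8); add 1.
Step 4: cheapest edge leaving the tree is 1–7 (3); add 7.
Step 5: cheapest edge leaving the tree is 7–9 (3); add 9.
Step 6: cheapest edge leaving the tree is 3–7 (7); add 3.
Step 7: cheapest edge leaving the tree is 5–7 (12); add 5.
Step 8: cheapest edge leaving the tree is 2–5 (12); add 2.
Vertex order: 4, 8, 6, 1, 7, 9, 3, 5, 2. The 6th vertex is 9.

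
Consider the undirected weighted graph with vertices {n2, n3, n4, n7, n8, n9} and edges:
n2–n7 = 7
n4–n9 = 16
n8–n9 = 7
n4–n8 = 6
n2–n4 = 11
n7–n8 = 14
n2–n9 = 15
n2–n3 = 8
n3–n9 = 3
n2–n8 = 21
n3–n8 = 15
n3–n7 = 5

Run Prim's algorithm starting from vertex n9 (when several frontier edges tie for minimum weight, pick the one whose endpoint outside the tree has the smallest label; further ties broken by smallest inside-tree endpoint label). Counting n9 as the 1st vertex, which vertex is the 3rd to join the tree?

n7

Grow the tree from n9 using Prim:
Step 1: frontier [n3–n9 3, n8–n9 7, n2–n9 15, n4–n9 16] → take n3–n9 (3); add n3.
Step 2: frontier [n3–n7 5, n2–n3 8, n3–n8 15, n8–n9 7, n2–n9 15, n4–n9 16] → take n3–n7 (5); add n7.
Step 3: frontier [n2–n3 8, n3–n8 15, n2–n7 7, n7–n8 14, n8–n9 7, n2–n9 15, n4–n9 16] → take n2–n7 (7); add n2.
Step 4: frontier [n2–n4 11, n2–n8 21, n3–n8 15, n7–n8 14, n8–n9 7, n4–n9 16] → take n8–n9 (7); add n8.
Step 5: frontier [n2–n4 11, n4–n8 6, n4–n9 16] → take n4–n8 (6); add n4.
Vertex order: n9, n3, n7, n2, n8, n4. The 3rd vertex is n7.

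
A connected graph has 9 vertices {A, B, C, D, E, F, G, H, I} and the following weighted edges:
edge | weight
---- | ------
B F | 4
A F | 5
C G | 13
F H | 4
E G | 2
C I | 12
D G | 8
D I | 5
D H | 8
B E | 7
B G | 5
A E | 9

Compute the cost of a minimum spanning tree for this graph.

Prim's algorithm from A:
Step 1: cheapest edge leaving the tree is A F (5); add F.
Step 2: cheapest edge leaving the tree is B F (4); add B.
Step 3: cheapest edge leaving the tree is F H (4); add H.
Step 4: cheapest edge leaving the tree is B G (5); add G.
Step 5: cheapest edge leaving the tree is E G (2); add E.
Step 6: cheapest edge leaving the tree is D G (8); add D.
Step 7: cheapest edge leaving the tree is D I (5); add I.
Step 8: cheapest edge leaving the tree is C I (12); add C.
MST edges: A F, B F, F H, B G, E G, D G, D I, C I; total weight 5+4+4+5+2+8+5+12 = 45.

45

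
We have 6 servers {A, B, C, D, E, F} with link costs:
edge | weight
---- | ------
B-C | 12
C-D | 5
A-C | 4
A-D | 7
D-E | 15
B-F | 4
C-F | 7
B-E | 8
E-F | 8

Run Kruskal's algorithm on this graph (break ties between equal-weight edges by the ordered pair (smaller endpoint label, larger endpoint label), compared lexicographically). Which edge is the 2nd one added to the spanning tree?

B-F

Kruskal: consider edges lightest-first.
A-C (4): add. Components now {A,C} {B} {D} {E} {F}
B-F (4): add. Components now {A,C} {B,F} {D} {E}
C-D (5): add. Components now {A,C,D} {B,F} {E}
A-D (7): skip — A and D already connected.
C-F (7): add. Components now {A,B,C,D,F} {E}
B-E (8): add. Components now {A,B,C,D,E,F}
The 2nd edge added is B-F.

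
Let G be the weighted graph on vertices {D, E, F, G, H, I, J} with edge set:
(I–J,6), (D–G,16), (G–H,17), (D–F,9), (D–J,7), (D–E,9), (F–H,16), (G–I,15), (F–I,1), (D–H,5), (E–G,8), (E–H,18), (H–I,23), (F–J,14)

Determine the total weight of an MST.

Kruskal: consider edges lightest-first.
F–I (1): add. Components now {D} {E} {F,I} {G} {H} {J}
D–H (5): add. Components now {D,H} {E} {F,I} {G} {J}
I–J (6): add. Components now {D,H} {E} {F,I,J} {G}
D–J (7): add. Components now {D,F,H,I,J} {E} {G}
E–G (8): add. Components now {D,F,H,I,J} {E,G}
D–E (9): add. Components now {D,E,F,G,H,I,J}
MST edges: F–I, D–H, I–J, D–J, E–G, D–E; total weight 1+5+6+7+8+9 = 36.

36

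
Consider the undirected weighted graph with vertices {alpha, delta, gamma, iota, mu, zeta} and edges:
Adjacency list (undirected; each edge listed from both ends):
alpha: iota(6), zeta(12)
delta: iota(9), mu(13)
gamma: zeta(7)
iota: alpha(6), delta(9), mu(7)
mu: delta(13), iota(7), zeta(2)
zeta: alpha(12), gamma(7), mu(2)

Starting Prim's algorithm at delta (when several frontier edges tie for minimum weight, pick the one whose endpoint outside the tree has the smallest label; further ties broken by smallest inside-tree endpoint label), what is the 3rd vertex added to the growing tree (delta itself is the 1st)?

alpha

Prim's algorithm from delta:
Step 1: frontier [delta-iota 9, delta-mu 13] → take delta-iota (9); add iota.
Step 2: frontier [delta-mu 13, alpha-iota 6, iota-mu 7] → take alpha-iota (6); add alpha.
Step 3: frontier [alpha-zeta 12, delta-mu 13, iota-mu 7] → take iota-mu (7); add mu.
Step 4: frontier [alpha-zeta 12, mu-zeta 2] → take mu-zeta (2); add zeta.
Step 5: frontier [gamma-zeta 7] → take gamma-zeta (7); add gamma.
Vertex order: delta, iota, alpha, mu, zeta, gamma. The 3rd vertex is alpha.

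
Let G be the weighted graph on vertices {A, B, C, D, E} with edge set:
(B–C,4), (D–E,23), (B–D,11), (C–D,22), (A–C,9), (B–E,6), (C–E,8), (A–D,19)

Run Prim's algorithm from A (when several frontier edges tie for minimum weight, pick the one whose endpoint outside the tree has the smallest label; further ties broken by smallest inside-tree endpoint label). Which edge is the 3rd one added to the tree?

Prim's algorithm from A:
Step 1: cheapest edge leaving the tree is A–C (9); add C.
Step 2: cheapest edge leaving the tree is B–C (4); add B.
Step 3: cheapest edge leaving the tree is B–E (6); add E.
Step 4: cheapest edge leaving the tree is B–D (11); add D.
The 3rd edge added is B–E.

B-E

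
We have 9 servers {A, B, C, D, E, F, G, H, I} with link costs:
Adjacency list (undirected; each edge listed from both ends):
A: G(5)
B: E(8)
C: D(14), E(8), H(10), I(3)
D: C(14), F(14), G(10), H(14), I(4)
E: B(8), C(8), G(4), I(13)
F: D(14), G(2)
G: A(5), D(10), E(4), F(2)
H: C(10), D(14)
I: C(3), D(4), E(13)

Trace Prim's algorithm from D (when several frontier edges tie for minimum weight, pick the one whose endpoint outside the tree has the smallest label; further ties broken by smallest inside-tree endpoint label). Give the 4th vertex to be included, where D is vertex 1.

Prim's algorithm from D:
Step 1: frontier [D I 4, D G 10, C D 14, D F 14, D H 14] → take D I (4); add I.
Step 2: frontier [D G 10, C D 14, D F 14, D H 14, C I 3, E I 13] → take C I (3); add C.
Step 3: frontier [C E 8, C H 10, D G 10, D F 14, D H 14, E I 13] → take C E (8); add E.
Step 4: frontier [C H 10, D G 10, D F 14, D H 14, E G 4, B E 8] → take E G (4); add G.
Step 5: frontier [C H 10, D F 14, D H 14, B E 8, F G 2, A G 5] → take F G (2); add F.
Step 6: frontier [C H 10, D H 14, B E 8, A G 5] → take A G (5); add A.
Step 7: frontier [C H 10, D H 14, B E 8] → take B E (8); add B.
Step 8: frontier [C H 10, D H 14] → take C H (10); add H.
Vertex order: D, I, C, E, G, F, A, B, H. The 4th vertex is E.

E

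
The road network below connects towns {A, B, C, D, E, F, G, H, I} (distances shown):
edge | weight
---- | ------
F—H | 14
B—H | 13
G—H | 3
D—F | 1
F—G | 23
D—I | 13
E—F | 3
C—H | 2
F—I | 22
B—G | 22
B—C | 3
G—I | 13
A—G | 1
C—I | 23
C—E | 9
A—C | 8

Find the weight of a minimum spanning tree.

Kruskal: consider edges lightest-first.
A—G (1): add — endpoints in different components.
D—F (1): add — endpoints in different components.
C—H (2): add — endpoints in different components.
B—C (3): add — endpoints in different components.
E—F (3): add — endpoints in different components.
G—H (3): add — endpoints in different components.
A—C (8): skip — A and C already connected.
C—E (9): add — endpoints in different components.
B—H (13): skip — B and H already connected.
D—I (13): add — endpoints in different components.
MST edges: A—G, D—F, C—H, B—C, E—F, G—H, C—E, D—I; total weight 1+1+2+3+3+3+9+13 = 35.

35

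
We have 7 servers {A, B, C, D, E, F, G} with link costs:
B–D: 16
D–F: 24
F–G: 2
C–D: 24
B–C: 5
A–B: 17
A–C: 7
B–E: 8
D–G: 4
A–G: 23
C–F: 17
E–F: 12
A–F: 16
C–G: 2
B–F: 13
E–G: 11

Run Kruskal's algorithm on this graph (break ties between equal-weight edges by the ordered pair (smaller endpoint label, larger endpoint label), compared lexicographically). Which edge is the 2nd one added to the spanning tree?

F-G

Kruskal's algorithm — process edges by increasing weight (ties by edge label):
C–G (2): add — endpoints in different components.
F–G (2): add — endpoints in different components.
D–G (4): add — endpoints in different components.
B–C (5): add — endpoints in different components.
A–C (7): add — endpoints in different components.
B–E (8): add — endpoints in different components.
The 2nd edge added is F–G.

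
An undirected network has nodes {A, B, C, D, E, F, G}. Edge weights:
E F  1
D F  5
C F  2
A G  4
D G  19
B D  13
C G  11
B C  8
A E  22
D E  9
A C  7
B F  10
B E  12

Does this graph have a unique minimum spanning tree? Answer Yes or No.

Yes

Kruskal's algorithm — process edges by increasing weight (ties by edge label):
E F (1): add — endpoints in different components.
C F (2): add — endpoints in different components.
A G (4): add — endpoints in different components.
D F (5): add — endpoints in different components.
A C (7): add — endpoints in different components.
B C (8): add — endpoints in different components.
Every non-tree edge has weight strictly greater than the heaviest edge on the tree path between its endpoints, so the MST is unique.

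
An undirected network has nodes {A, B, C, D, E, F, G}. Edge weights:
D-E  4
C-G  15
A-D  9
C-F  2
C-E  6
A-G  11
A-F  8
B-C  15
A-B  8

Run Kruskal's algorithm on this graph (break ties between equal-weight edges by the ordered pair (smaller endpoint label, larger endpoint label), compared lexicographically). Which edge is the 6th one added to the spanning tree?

A-G

Kruskal's algorithm — process edges by increasing weight (ties by edge label):
C-F (2): add. Components now {A} {B} {C,F} {D} {E} {G}
D-E (4): add. Components now {A} {B} {C,F} {D,E} {G}
C-E (6): add. Components now {A} {B} {C,D,E,F} {G}
A-B (8): add. Components now {A,B} {C,D,E,F} {G}
A-F (8): add. Components now {A,B,C,D,E,F} {G}
A-D (9): skip — A and D already connected.
A-G (11): add. Components now {A,B,C,D,E,F,G}
The 6th edge added is A-G.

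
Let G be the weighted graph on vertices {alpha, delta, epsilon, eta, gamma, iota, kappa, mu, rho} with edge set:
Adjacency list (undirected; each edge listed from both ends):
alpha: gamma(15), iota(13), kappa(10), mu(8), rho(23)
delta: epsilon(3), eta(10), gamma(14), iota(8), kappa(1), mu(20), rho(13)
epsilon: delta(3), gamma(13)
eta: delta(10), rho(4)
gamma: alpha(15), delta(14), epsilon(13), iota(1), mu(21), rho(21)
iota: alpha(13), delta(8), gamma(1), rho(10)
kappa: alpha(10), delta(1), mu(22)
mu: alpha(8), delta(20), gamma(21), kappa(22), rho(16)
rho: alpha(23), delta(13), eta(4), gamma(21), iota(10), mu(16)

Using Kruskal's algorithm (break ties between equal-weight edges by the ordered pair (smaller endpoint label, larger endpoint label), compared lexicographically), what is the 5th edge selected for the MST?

Sort edges by weight, then run Kruskal:
delta-kappa (1): add — endpoints in different components.
gamma-iota (1): add — endpoints in different components.
delta-epsilon (3): add — endpoints in different components.
eta-rho (4): add — endpoints in different components.
alpha-mu (8): add — endpoints in different components.
delta-iota (8): add — endpoints in different components.
alpha-kappa (10): add — endpoints in different components.
delta-eta (10): add — endpoints in different components.
The 5th edge added is alpha-mu.

alpha-mu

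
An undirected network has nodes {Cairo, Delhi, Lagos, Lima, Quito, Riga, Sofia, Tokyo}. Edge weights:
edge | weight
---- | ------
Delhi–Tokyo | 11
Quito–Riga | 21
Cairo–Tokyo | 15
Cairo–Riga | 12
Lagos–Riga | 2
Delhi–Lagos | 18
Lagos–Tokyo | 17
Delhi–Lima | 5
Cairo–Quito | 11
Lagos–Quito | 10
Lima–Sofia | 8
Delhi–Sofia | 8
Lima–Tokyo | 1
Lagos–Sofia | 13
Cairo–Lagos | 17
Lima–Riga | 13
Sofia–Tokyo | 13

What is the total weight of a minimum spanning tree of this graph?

Kruskal's algorithm — process edges by increasing weight (ties by edge label):
Lima–Tokyo (1): add — endpoints in different components.
Lagos–Riga (2): add — endpoints in different components.
Delhi–Lima (5): add — endpoints in different components.
Delhi–Sofia (8): add — endpoints in different components.
Lima–Sofia (8): skip — Lima and Sofia already connected.
Lagos–Quito (10): add — endpoints in different components.
Cairo–Quito (11): add — endpoints in different components.
Delhi–Tokyo (11): skip — Tokyo and Delhi already connected.
Cairo–Riga (12): skip — Cairo and Riga already connected.
Lagos–Sofia (13): add — endpoints in different components.
MST edges: Lima–Tokyo, Lagos–Riga, Delhi–Lima, Delhi–Sofia, Lagos–Quito, Cairo–Quito, Lagos–Sofia; total weight 1+2+5+8+10+11+13 = 50.

50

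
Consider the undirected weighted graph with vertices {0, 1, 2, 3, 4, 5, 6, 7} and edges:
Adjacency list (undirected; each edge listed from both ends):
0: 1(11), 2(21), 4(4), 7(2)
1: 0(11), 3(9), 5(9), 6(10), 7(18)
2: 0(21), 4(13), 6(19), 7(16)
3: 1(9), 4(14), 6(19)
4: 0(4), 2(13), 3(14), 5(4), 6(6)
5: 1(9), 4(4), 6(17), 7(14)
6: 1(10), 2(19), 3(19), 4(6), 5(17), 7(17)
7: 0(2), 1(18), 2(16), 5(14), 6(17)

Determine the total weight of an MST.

Sort edges by weight, then run Kruskal:
0–7 (2): add — endpoints in different components.
0–4 (4): add — endpoints in different components.
4–5 (4): add — endpoints in different components.
4–6 (6): add — endpoints in different components.
1–3 (9): add — endpoints in different components.
1–5 (9): add — endpoints in different components.
1–6 (10): skip — 1 and 6 already connected.
0–1 (11): skip — 0 and 1 already connected.
2–4 (13): add — endpoints in different components.
MST edges: 0–7, 0–4, 4–5, 4–6, 1–3, 1–5, 2–4; total weight 2+4+4+6+9+9+13 = 47.

47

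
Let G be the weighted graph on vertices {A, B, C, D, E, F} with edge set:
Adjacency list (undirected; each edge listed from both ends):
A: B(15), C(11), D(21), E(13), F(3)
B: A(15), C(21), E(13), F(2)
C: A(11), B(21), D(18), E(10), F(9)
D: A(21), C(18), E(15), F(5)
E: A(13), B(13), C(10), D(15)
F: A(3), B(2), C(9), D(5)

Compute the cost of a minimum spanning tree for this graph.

Prim's algorithm from B:
Step 1: cheapest edge leaving the tree is B–F (2); add F.
Step 2: cheapest edge leaving the tree is A–F (3); add A.
Step 3: cheapest edge leaving the tree is D–F (5); add D.
Step 4: cheapest edge leaving the tree is C–F (9); add C.
Step 5: cheapest edge leaving the tree is C–E (10); add E.
MST edges: B–F, A–F, D–F, C–F, C–E; total weight 2+3+5+9+10 = 29.

29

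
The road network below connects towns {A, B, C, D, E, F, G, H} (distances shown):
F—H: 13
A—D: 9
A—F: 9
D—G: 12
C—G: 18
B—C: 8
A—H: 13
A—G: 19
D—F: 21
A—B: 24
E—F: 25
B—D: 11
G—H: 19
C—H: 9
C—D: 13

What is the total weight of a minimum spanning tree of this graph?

83

Kruskal: consider edges lightest-first.
B—C (8): add — endpoints in different components.
A—D (9): add — endpoints in different components.
A—F (9): add — endpoints in different components.
C—H (9): add — endpoints in different components.
B—D (11): add — endpoints in different components.
D—G (12): add — endpoints in different components.
A—H (13): skip — A and H already connected.
C—D (13): skip — C and D already connected.
F—H (13): skip — F and H already connected.
C—G (18): skip — C and G already connected.
A—G (19): skip — A and G already connected.
G—H (19): skip — G and H already connected.
D—F (21): skip — D and F already connected.
A—B (24): skip — A and B already connected.
E—F (25): add — endpoints in different components.
MST edges: B—C, A—D, A—F, C—H, B—D, D—G, E—F; total weight 8+9+9+9+11+12+25 = 83.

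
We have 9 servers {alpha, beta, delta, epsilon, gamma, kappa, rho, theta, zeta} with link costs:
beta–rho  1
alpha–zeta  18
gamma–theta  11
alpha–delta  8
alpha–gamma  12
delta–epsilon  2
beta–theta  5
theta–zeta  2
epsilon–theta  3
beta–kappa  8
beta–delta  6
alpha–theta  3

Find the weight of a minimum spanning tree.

Prim's algorithm from gamma:
Step 1: frontier [gamma–theta 11, alpha–gamma 12] → take gamma–theta (11); add theta.
Step 2: frontier [alpha–gamma 12, theta–zeta 2, alpha–theta 3, epsilon–theta 3, beta–theta 5] → take theta–zeta (2); add zeta.
Step 3: frontier [alpha–gamma 12, alpha–theta 3, epsilon–theta 3, beta–theta 5, alpha–zeta 18] → take alpha–theta (3); add alpha.
Step 4: frontier [alpha–delta 8, epsilon–theta 3, beta–theta 5] → take epsilon–theta (3); add epsilon.
Step 5: frontier [alpha–delta 8, delta–epsilon 2, beta–theta 5] → take delta–epsilon (2); add delta.
Step 6: frontier [beta–delta 6, beta–theta 5] → take beta–theta (5); add beta.
Step 7: frontier [beta–rho 1, beta–kappa 8] → take beta–rho (1); add rho.
Step 8: frontier [beta–kappa 8] → take beta–kappa (8); add kappa.
MST edges: gamma–theta, theta–zeta, alpha–theta, epsilon–theta, delta–epsilon, beta–theta, beta–rho, beta–kappa; total weight 11+2+3+3+2+5+1+8 = 35.

35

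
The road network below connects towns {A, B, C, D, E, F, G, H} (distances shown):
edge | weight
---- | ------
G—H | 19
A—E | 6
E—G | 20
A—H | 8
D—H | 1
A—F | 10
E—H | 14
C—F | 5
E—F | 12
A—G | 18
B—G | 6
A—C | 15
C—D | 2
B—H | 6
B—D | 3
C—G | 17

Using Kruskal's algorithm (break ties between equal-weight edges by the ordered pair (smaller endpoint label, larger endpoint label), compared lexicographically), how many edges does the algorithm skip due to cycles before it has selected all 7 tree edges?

Sort edges by weight, then run Kruskal:
D—H (1): add — endpoints in different components.
C—D (2): add — endpoints in different components.
B—D (3): add — endpoints in different components.
C—F (5): add — endpoints in different components.
A—E (6): add — endpoints in different components.
B—G (6): add — endpoints in different components.
B—H (6): skip — B and H already connected.
A—H (8): add — endpoints in different components.
Edges rejected before the tree was complete: 1.

1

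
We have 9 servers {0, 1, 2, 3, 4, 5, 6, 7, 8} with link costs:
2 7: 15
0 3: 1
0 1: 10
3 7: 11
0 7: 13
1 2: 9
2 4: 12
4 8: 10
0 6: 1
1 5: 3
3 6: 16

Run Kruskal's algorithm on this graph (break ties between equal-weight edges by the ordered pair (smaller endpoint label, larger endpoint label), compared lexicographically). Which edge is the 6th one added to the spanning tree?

Sort edges by weight, then run Kruskal:
0 3 (1): add — endpoints in different components.
0 6 (1): add — endpoints in different components.
1 5 (3): add — endpoints in different components.
1 2 (9): add — endpoints in different components.
0 1 (10): add — endpoints in different components.
4 8 (10): add — endpoints in different components.
3 7 (11): add — endpoints in different components.
2 4 (12): add — endpoints in different components.
The 6th edge added is 4 8.

4-8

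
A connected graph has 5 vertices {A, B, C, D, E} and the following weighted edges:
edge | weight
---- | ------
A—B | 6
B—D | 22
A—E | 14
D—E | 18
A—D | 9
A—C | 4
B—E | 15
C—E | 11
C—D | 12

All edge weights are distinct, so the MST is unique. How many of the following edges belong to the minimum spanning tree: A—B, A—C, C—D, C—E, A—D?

Kruskal's algorithm — process edges by increasing weight (ties by edge label):
A—C (4): add. Components now {A,C} {B} {D} {E}
A—B (6): add. Components now {A,B,C} {D} {E}
A—D (9): add. Components now {A,B,C,D} {E}
C—E (11): add. Components now {A,B,C,D,E}
MST edge set: {A—C, A—B, A—D, C—E}.
Of the listed edges, {A—B, A—C, C—E, A—D} are in the MST → 4.

4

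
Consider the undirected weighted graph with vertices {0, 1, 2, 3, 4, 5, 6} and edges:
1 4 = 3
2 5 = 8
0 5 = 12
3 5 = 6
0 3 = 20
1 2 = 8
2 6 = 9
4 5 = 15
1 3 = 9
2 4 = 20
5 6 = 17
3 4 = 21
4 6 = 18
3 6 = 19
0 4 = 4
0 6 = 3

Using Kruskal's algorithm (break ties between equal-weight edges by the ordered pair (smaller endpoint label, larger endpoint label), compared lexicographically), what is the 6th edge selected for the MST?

2-5

Sort edges by weight, then run Kruskal:
0 6 (3): add. Components now {0,6} {1} {2} {3} {4} {5}
1 4 (3): add. Components now {0,6} {1,4} {2} {3} {5}
0 4 (4): add. Components now {0,1,4,6} {2} {3} {5}
3 5 (6): add. Components now {0,1,4,6} {2} {3,5}
1 2 (8): add. Components now {0,1,2,4,6} {3,5}
2 5 (8): add. Components now {0,1,2,3,4,5,6}
The 6th edge added is 2 5.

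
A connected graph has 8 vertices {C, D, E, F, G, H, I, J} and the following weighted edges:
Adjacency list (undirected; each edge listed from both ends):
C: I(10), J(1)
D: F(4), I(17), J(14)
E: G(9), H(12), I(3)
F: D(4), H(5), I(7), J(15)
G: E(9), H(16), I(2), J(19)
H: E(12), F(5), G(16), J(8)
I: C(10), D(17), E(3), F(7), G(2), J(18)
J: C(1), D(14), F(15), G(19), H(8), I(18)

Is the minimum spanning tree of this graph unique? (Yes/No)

Yes

Sort edges by weight, then run Kruskal:
C-J (1): add — endpoints in different components.
G-I (2): add — endpoints in different components.
E-I (3): add — endpoints in different components.
D-F (4): add — endpoints in different components.
F-H (5): add — endpoints in different components.
F-I (7): add — endpoints in different components.
H-J (8): add — endpoints in different components.
Every non-tree edge has weight strictly greater than the heaviest edge on the tree path between its endpoints, so the MST is unique.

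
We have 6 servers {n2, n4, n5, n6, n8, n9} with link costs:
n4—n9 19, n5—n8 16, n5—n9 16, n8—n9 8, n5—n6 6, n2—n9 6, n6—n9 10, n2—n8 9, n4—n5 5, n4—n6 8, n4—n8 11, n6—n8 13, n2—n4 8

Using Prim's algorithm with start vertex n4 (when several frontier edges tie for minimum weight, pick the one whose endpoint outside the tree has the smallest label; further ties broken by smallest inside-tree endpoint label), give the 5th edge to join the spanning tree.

Prim's algorithm from n4:
Step 1: cheapest edge leaving the tree is n4—n5 (5); add n5.
Step 2: cheapest edge leaving the tree is n5—n6 (6); add n6.
Step 3: cheapest edge leaving the tree is n2—n4 (8); add n2.
Step 4: cheapest edge leaving the tree is n2—n9 (6); add n9.
Step 5: cheapest edge leaving the tree is n8—n9 (8); add n8.
The 5th edge added is n8—n9.

n8-n9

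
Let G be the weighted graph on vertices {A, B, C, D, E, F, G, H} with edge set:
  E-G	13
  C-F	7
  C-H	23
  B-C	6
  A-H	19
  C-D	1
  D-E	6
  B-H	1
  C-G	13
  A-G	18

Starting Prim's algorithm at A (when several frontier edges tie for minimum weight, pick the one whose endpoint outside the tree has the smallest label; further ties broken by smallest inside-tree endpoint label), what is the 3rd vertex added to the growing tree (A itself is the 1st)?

Grow the tree from A using Prim:
Step 1: frontier [A-G 18, A-H 19] → take A-G (18); add G.
Step 2: frontier [A-H 19, C-G 13, E-G 13] → take C-G (13); add C.
Step 3: frontier [A-H 19, C-D 1, B-C 6, C-F 7, C-H 23, E-G 13] → take C-D (1); add D.
Step 4: frontier [A-H 19, B-C 6, C-F 7, C-H 23, D-E 6, E-G 13] → take B-C (6); add B.
Step 5: frontier [A-H 19, B-H 1, C-F 7, C-H 23, D-E 6, E-G 13] → take B-H (1); add H.
Step 6: frontier [C-F 7, D-E 6, E-G 13] → take D-E (6); add E.
Step 7: frontier [C-F 7] → take C-F (7); add F.
Vertex order: A, G, C, D, B, H, E, F. The 3rd vertex is C.

C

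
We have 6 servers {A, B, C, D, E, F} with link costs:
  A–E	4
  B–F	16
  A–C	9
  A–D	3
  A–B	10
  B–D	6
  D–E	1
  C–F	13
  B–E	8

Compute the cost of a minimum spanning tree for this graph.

Sort edges by weight, then run Kruskal:
D–E (1): add. Components now {A} {B} {C} {D,E} {F}
A–D (3): add. Components now {A,D,E} {B} {C} {F}
A–E (4): skip — A and E already connected.
B–D (6): add. Components now {A,B,D,E} {C} {F}
B–E (8): skip — B and E already connected.
A–C (9): add. Components now {A,B,C,D,E} {F}
A–B (10): skip — A and B already connected.
C–F (13): add. Components now {A,B,C,D,E,F}
MST edges: D–E, A–D, B–D, A–C, C–F; total weight 1+3+6+9+13 = 32.

32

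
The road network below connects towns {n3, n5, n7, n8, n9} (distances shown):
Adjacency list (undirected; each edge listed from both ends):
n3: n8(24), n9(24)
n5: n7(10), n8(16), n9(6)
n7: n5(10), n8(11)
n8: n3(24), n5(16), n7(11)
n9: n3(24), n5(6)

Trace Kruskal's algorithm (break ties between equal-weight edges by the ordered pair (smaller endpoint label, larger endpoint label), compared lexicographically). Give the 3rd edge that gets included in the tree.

Kruskal's algorithm — process edges by increasing weight (ties by edge label):
n5-n9 (6): add — endpoints in different components.
n5-n7 (10): add — endpoints in different components.
n7-n8 (11): add — endpoints in different components.
n5-n8 (16): skip — n5 and n8 already connected.
n3-n8 (24): add — endpoints in different components.
The 3rd edge added is n7-n8.

n7-n8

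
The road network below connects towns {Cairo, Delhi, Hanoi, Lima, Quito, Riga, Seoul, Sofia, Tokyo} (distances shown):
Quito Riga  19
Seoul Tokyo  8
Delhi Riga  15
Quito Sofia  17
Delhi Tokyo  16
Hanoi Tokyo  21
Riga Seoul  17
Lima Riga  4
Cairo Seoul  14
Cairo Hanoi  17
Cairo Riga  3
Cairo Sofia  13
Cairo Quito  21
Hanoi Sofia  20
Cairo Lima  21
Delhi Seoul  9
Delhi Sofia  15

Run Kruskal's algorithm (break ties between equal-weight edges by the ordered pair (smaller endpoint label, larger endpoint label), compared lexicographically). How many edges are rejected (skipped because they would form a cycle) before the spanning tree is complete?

Sort edges by weight, then run Kruskal:
Cairo Riga (3): add — endpoints in different components.
Lima Riga (4): add — endpoints in different components.
Seoul Tokyo (8): add — endpoints in different components.
Delhi Seoul (9): add — endpoints in different components.
Cairo Sofia (13): add — endpoints in different components.
Cairo Seoul (14): add — endpoints in different components.
Delhi Riga (15): skip — Riga and Delhi already connected.
Delhi Sofia (15): skip — Sofia and Delhi already connected.
Delhi Tokyo (16): skip — Tokyo and Delhi already connected.
Cairo Hanoi (17): add — endpoints in different components.
Quito Sofia (17): add — endpoints in different components.
Edges rejected before the tree was complete: 3.

3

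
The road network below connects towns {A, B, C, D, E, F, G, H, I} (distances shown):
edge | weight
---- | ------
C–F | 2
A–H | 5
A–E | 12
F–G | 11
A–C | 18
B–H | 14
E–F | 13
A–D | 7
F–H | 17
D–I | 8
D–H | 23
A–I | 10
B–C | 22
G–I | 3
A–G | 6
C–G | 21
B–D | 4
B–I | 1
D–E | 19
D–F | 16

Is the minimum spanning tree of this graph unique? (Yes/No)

Kruskal's algorithm — process edges by increasing weight (ties by edge label):
B–I (1): add — endpoints in different components.
C–F (2): add — endpoints in different components.
G–I (3): add — endpoints in different components.
B–D (4): add — endpoints in different components.
A–H (5): add — endpoints in different components.
A–G (6): add — endpoints in different components.
A–D (7): skip — A and D already connected.
D–I (8): skip — D and I already connected.
A–I (10): skip — A and I already connected.
F–G (11): add — endpoints in different components.
A–E (12): add — endpoints in different components.
Every non-tree edge has weight strictly greater than the heaviest edge on the tree path between its endpoints, so the MST is unique.

Yes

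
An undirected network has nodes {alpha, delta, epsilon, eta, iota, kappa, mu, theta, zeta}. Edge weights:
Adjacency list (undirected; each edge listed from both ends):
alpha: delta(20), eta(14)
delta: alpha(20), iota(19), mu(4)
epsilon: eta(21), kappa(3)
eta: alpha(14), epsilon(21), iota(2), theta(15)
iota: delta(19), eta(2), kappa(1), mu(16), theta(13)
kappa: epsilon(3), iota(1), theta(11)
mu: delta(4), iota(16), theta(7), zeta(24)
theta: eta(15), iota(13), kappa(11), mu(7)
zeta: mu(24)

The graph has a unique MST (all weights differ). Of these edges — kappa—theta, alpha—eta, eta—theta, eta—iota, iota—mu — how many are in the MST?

3

Kruskal's algorithm — process edges by increasing weight (ties by edge label):
iota—kappa (1): add — endpoints in different components.
eta—iota (2): add — endpoints in different components.
epsilon—kappa (3): add — endpoints in different components.
delta—mu (4): add — endpoints in different components.
mu—theta (7): add — endpoints in different components.
kappa—theta (11): add — endpoints in different components.
iota—theta (13): skip — iota and theta already connected.
alpha—eta (14): add — endpoints in different components.
eta—theta (15): skip — theta and eta already connected.
iota—mu (16): skip — iota and mu already connected.
delta—iota (19): skip — iota and delta already connected.
alpha—delta (20): skip — alpha and delta already connected.
epsilon—eta (21): skip — eta and epsilon already connected.
mu—zeta (24): add — endpoints in different components.
MST edge set: {iota—kappa, eta—iota, epsilon—kappa, delta—mu, mu—theta, kappa—theta, alpha—eta, mu—zeta}.
Of the listed edges, {kappa—theta, alpha—eta, eta—iota} are in the MST → 3.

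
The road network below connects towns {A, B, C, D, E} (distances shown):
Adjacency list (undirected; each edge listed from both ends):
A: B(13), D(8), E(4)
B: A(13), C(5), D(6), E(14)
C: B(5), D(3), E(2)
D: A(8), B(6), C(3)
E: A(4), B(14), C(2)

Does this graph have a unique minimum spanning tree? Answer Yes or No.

Kruskal: consider edges lightest-first.
C—E (2): add. Components now {A} {B} {C,E} {D}
C—D (3): add. Components now {A} {B} {C,D,E}
A—E (4): add. Components now {A,C,D,E} {B}
B—C (5): add. Components now {A,B,C,D,E}
Every non-tree edge has weight strictly greater than the heaviest edge on the tree path between its endpoints, so the MST is unique.

Yes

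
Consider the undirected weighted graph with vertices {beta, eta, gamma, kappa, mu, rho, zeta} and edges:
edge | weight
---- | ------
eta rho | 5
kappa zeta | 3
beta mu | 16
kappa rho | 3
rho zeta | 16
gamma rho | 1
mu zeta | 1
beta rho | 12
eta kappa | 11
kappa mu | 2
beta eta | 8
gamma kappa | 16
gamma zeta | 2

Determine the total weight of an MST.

Sort edges by weight, then run Kruskal:
gamma rho (1): add. Components now {beta} {gamma,rho} {zeta} {kappa} {mu} {eta}
mu zeta (1): add. Components now {beta} {gamma,rho} {mu,zeta} {kappa} {eta}
gamma zeta (2): add. Components now {beta} {gamma,mu,rho,zeta} {kappa} {eta}
kappa mu (2): add. Components now {beta} {gamma,kappa,mu,rho,zeta} {eta}
kappa rho (3): skip — rho and kappa already connected.
kappa zeta (3): skip — zeta and kappa already connected.
eta rho (5): add. Components now {beta} {eta,gamma,kappa,mu,rho,zeta}
beta eta (8): add. Components now {beta,eta,gamma,kappa,mu,rho,zeta}
MST edges: gamma rho, mu zeta, gamma zeta, kappa mu, eta rho, beta eta; total weight 1+1+2+2+5+8 = 19.

19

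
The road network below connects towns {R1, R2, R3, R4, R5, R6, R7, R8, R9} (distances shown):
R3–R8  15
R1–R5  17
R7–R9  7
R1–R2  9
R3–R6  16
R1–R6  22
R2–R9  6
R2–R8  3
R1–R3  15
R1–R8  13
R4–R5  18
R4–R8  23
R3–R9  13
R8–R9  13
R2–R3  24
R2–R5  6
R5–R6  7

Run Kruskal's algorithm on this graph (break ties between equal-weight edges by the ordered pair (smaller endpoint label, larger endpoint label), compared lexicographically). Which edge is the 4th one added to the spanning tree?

R5-R6

Kruskal: consider edges lightest-first.
R2–R8 (3): add — endpoints in different components.
R2–R5 (6): add — endpoints in different components.
R2–R9 (6): add — endpoints in different components.
R5–R6 (7): add — endpoints in different components.
R7–R9 (7): add — endpoints in different components.
R1–R2 (9): add — endpoints in different components.
R1–R8 (13): skip — R8 and R1 already connected.
R3–R9 (13): add — endpoints in different components.
R8–R9 (13): skip — R9 and R8 already connected.
R1–R3 (15): skip — R3 and R1 already connected.
R3–R8 (15): skip — R8 and R3 already connected.
R3–R6 (16): skip — R3 and R6 already connected.
R1–R5 (17): skip — R5 and R1 already connected.
R4–R5 (18): add — endpoints in different components.
The 4th edge added is R5–R6.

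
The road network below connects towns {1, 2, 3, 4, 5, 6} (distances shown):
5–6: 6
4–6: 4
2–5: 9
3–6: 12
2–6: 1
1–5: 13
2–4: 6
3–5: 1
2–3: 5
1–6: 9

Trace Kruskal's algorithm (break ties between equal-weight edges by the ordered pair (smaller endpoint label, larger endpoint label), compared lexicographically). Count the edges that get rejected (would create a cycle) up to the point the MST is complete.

2

Kruskal: consider edges lightest-first.
2–6 (1): add — endpoints in different components.
3–5 (1): add — endpoints in different components.
4–6 (4): add — endpoints in different components.
2–3 (5): add — endpoints in different components.
2–4 (6): skip — 2 and 4 already connected.
5–6 (6): skip — 5 and 6 already connected.
1–6 (9): add — endpoints in different components.
Edges rejected before the tree was complete: 2.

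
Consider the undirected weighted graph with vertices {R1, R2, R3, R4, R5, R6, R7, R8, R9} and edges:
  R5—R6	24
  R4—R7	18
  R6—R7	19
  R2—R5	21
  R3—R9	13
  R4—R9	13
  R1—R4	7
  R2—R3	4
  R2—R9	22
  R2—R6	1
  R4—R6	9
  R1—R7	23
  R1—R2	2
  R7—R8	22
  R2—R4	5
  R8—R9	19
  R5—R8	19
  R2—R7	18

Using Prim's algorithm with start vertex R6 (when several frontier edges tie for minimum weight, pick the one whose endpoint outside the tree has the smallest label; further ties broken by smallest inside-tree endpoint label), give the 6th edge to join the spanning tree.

R2-R7

Grow the tree from R6 using Prim:
Step 1: cheapest edge leaving the tree is R2—R6 (1); add R2.
Step 2: cheapest edge leaving the tree is R1—R2 (2); add R1.
Step 3: cheapest edge leaving the tree is R2—R3 (4); add R3.
Step 4: cheapest edge leaving the tree is R2—R4 (5); add R4.
Step 5: cheapest edge leaving the tree is R3—R9 (13); add R9.
Step 6: cheapest edge leaving the tree is R2—R7 (18); add R7.
Step 7: cheapest edge leaving the tree is R8—R9 (19); add R8.
Step 8: cheapest edge leaving the tree is R5—R8 (19); add R5.
The 6th edge added is R2—R7.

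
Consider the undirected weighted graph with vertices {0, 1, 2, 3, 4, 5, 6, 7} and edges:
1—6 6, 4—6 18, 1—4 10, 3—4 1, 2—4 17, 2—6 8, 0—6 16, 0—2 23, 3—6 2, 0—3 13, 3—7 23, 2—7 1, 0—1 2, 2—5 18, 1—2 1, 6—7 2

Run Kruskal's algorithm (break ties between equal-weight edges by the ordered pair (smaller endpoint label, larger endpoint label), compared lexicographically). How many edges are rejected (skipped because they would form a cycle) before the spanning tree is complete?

Kruskal: consider edges lightest-first.
1—2 (1): add — endpoints in different components.
2—7 (1): add — endpoints in different components.
3—4 (1): add — endpoints in different components.
0—1 (2): add — endpoints in different components.
3—6 (2): add — endpoints in different components.
6—7 (2): add — endpoints in different components.
1—6 (6): skip — 1 and 6 already connected.
2—6 (8): skip — 2 and 6 already connected.
1—4 (10): skip — 1 and 4 already connected.
0—3 (13): skip — 0 and 3 already connected.
0—6 (16): skip — 0 and 6 already connected.
2—4 (17): skip — 2 and 4 already connected.
2—5 (18): add — endpoints in different components.
Edges rejected before the tree was complete: 6.

6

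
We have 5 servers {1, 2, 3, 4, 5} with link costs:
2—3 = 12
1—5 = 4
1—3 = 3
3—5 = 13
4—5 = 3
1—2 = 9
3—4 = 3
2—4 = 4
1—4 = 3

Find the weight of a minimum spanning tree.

Sort edges by weight, then run Kruskal:
1—3 (3): add — endpoints in different components.
1—4 (3): add — endpoints in different components.
3—4 (3): skip — 3 and 4 already connected.
4—5 (3): add — endpoints in different components.
1—5 (4): skip — 1 and 5 already connected.
2—4 (4): add — endpoints in different components.
MST edges: 1—3, 1—4, 4—5, 2—4; total weight 3+3+3+4 = 13.

13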